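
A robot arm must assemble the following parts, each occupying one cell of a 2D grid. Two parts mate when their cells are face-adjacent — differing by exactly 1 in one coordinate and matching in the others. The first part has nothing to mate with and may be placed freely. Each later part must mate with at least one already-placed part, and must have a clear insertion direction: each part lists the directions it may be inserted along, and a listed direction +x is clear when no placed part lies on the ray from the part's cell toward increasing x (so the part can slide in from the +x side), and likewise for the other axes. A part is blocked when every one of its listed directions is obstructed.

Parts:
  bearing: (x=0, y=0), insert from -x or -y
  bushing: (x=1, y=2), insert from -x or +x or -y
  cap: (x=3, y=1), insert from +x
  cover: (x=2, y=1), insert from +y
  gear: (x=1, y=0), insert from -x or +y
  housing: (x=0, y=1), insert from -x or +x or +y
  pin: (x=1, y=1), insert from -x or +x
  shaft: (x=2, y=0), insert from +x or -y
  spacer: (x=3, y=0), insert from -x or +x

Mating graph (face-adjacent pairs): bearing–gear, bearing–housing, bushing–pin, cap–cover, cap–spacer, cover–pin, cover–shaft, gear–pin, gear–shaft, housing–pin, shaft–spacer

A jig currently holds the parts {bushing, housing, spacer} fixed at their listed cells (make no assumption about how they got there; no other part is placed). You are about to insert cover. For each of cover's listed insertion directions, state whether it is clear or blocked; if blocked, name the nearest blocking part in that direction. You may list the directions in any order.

+y: clear

+y: ray from cover(2, 1) has no placed part ⇒ clear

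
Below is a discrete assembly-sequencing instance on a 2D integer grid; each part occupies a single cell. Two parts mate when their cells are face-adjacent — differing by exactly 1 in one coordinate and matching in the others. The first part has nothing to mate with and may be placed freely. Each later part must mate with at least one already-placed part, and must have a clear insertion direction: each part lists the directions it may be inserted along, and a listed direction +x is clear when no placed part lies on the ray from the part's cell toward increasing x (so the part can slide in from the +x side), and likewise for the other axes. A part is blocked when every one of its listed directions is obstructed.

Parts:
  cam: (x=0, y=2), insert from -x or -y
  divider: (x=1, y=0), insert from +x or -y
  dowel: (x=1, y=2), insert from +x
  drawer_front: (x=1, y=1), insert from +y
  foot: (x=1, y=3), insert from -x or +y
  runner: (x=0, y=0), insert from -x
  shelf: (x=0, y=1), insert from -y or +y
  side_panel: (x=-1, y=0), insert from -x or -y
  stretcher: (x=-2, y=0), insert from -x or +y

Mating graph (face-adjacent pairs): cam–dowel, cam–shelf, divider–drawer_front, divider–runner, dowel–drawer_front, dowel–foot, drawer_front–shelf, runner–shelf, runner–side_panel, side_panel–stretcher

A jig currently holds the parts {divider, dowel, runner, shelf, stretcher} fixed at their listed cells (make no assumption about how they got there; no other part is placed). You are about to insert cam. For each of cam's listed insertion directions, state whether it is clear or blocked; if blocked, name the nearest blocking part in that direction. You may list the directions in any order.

-x: clear; -y: blocked by shelf

-x: ray from cam(0, 2) has no placed part ⇒ clear
-y: nearest on ray is shelf@(0, 1) ⇒ blocked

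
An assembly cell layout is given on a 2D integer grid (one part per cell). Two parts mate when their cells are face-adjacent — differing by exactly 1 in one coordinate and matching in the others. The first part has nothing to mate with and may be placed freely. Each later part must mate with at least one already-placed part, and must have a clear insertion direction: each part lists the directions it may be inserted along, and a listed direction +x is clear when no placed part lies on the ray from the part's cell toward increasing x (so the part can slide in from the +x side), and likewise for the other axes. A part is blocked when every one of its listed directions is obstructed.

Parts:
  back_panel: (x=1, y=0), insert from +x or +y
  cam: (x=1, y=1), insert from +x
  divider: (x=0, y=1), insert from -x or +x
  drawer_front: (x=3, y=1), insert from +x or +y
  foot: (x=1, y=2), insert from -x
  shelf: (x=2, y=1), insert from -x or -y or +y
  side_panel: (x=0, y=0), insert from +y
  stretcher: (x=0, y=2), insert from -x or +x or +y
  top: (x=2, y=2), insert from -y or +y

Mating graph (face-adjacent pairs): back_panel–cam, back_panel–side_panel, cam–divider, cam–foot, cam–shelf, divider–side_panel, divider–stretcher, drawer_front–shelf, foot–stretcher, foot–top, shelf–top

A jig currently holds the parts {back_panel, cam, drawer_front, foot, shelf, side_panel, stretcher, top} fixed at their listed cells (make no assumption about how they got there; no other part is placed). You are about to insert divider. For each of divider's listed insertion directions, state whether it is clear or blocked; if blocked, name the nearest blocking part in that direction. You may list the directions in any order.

+x: blocked by cam; -x: clear

-x: ray from divider(0, 1) has no placed part ⇒ clear
+x: nearest on ray is cam@(1, 1) ⇒ blocked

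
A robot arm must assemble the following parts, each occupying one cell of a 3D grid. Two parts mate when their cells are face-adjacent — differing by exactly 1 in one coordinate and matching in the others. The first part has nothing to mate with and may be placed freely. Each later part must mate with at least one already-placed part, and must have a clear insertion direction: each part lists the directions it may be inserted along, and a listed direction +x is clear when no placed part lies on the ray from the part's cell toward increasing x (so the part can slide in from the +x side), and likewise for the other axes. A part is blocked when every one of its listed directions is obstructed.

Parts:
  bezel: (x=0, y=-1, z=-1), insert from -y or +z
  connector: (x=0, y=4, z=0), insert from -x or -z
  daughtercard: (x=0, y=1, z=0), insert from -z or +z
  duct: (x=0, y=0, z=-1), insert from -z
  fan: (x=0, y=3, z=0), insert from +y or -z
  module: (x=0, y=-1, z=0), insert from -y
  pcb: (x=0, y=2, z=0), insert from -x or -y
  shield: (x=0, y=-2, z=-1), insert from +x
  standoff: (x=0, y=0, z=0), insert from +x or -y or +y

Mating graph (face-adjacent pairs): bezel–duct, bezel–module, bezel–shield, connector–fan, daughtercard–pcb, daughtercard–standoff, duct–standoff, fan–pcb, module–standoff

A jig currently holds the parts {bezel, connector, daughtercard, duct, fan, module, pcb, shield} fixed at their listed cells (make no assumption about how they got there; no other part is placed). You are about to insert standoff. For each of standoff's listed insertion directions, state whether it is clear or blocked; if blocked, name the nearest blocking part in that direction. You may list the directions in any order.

+x: ray from standoff(0, 0, 0) has no placed part ⇒ clear
-y: nearest on ray is module@(0, -1, 0) ⇒ blocked
+y: nearest on ray is daughtercard@(0, 1, 0) ⇒ blocked

+x: clear; +y: blocked by daughtercard; -y: blocked by module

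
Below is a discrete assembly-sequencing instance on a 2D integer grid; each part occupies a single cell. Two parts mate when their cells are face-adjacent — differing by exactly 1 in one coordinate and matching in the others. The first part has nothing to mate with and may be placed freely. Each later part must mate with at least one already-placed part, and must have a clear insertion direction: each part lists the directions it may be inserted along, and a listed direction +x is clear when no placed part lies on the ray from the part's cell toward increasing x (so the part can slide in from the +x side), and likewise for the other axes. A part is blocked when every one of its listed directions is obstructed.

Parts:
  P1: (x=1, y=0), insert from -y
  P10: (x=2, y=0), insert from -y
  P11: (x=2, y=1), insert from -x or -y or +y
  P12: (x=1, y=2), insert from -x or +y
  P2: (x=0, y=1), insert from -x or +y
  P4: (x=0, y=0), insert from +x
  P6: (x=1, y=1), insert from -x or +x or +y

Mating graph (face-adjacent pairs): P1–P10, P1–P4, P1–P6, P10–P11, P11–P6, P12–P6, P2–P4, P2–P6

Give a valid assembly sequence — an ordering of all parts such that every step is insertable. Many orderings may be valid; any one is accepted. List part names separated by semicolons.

1. P6@(1, 1) [-x clear] — {P6}
2. P2@(0, 1) [-x clear] — {P2, P6}
3. P11@(2, 1) [-y clear] — {P11, P2, P6}
4. P4@(0, 0) [+x clear] — {P11, P2, P4, P6}
5. P10@(2, 0) [-y clear] — {P10, P11, P2, P4, P6}
6. P1@(1, 0) [-y clear] — {P1, P10, P11, P2, P4, P6}
7. P12@(1, 2) [-x clear] — {P1, P10, P11, P12, P2, P4, P6}

P6; P2; P11; P4; P10; P1; P12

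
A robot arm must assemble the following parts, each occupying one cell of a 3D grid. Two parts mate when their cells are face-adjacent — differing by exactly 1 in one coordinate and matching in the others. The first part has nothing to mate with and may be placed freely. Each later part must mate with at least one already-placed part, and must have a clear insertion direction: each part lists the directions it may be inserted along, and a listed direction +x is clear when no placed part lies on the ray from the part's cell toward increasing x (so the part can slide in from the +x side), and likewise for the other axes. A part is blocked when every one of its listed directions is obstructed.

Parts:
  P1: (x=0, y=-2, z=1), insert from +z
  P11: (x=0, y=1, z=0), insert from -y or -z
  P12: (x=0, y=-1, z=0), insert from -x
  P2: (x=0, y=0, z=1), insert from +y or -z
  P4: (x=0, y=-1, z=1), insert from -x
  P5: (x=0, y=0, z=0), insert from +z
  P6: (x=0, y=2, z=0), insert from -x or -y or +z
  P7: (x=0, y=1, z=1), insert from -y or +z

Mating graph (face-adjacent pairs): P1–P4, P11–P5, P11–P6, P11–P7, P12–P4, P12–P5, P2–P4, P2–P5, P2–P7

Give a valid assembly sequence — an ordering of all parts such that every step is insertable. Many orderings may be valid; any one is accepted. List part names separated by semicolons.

1. P11@(0, 1, 0) [-y clear] — {P11}
2. P6@(0, 2, 0) [-x clear] — {P11, P6}
3. P5@(0, 0, 0) [+z clear] — {P11, P5, P6}
4. P2@(0, 0, 1) [+y clear] — {P11, P2, P5, P6}
5. P7@(0, 1, 1) [+z clear] — {P11, P2, P5, P6, P7}
6. P12@(0, -1, 0) [-x clear] — {P11, P12, P2, P5, P6, P7}
7. P4@(0, -1, 1) [-x clear] — {P11, P12, P2, P4, P5, P6, P7}
8. P1@(0, -2, 1) [+z clear] — {P1, P11, P12, P2, P4, P5, P6, P7}

P11; P6; P5; P2; P7; P12; P4; P1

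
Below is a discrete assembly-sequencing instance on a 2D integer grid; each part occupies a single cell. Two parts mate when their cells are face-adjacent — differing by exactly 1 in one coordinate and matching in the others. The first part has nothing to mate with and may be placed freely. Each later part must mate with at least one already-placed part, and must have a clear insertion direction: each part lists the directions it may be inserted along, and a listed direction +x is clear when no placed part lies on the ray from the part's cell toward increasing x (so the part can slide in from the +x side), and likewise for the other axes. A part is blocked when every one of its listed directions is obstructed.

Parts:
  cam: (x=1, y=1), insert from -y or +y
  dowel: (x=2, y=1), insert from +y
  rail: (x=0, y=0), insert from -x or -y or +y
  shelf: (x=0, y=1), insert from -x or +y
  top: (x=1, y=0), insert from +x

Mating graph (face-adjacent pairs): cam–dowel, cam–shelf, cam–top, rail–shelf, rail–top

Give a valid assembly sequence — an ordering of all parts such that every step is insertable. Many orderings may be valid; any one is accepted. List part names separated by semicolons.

1. shelf@(0, 1) [-x clear] — {shelf}
2. cam@(1, 1) [-y clear] — {cam, shelf}
3. top@(1, 0) [+x clear] — {cam, shelf, top}
4. rail@(0, 0) [-x clear] — {cam, rail, shelf, top}
5. dowel@(2, 1) [+y clear] — {cam, dowel, rail, shelf, top}

shelf; cam; top; rail; dowel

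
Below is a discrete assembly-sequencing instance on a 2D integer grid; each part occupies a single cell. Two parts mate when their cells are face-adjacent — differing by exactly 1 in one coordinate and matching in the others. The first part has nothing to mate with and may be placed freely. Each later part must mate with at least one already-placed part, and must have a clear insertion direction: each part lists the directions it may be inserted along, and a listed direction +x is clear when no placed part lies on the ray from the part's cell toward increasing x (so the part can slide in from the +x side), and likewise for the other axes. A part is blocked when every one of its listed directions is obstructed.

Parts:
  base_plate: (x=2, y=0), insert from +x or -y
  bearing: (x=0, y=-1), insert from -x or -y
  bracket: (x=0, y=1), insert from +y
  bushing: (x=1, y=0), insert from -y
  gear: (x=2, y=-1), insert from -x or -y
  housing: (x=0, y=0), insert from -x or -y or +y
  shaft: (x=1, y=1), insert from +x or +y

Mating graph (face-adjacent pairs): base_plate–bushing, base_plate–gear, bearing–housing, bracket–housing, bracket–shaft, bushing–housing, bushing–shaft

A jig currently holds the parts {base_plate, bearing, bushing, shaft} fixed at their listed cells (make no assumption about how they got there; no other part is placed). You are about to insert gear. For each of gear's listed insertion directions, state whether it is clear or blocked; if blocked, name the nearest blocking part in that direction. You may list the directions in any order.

-x: nearest on ray is bearing@(0, -1) ⇒ blocked
-y: ray from gear(2, -1) has no placed part ⇒ clear

-x: blocked by bearing; -y: clear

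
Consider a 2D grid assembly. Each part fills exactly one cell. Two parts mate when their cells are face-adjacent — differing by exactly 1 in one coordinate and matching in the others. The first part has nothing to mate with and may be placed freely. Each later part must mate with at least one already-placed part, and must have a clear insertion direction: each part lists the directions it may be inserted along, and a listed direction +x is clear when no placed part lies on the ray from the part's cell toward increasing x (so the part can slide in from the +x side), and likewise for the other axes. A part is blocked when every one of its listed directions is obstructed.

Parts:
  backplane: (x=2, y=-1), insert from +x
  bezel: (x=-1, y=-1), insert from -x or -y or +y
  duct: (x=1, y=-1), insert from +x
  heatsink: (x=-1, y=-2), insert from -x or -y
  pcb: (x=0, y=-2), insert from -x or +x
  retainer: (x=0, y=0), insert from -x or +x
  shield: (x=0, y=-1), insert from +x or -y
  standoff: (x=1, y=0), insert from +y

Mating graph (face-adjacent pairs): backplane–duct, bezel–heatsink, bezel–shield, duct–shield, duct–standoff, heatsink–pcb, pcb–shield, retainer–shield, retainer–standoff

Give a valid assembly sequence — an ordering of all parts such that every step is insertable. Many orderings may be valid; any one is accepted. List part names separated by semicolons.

1. shield@(0, -1) [+x clear] — {shield}
2. retainer@(0, 0) [-x clear] — {retainer, shield}
3. pcb@(0, -2) [-x clear] — {pcb, retainer, shield}
4. heatsink@(-1, -2) [-x clear] — {heatsink, pcb, retainer, shield}
5. bezel@(-1, -1) [-x clear] — {bezel, heatsink, pcb, retainer, shield}
6. standoff@(1, 0) [+y clear] — {bezel, heatsink, pcb, retainer, shield, standoff}
7. duct@(1, -1) [+x clear] — {bezel, duct, heatsink, pcb, retainer, shield, standoff}
8. backplane@(2, -1) [+x clear] — {backplane, bezel, duct, heatsink, pcb, retainer, shield, standoff}

shield; retainer; pcb; heatsink; bezel; standoff; duct; backplane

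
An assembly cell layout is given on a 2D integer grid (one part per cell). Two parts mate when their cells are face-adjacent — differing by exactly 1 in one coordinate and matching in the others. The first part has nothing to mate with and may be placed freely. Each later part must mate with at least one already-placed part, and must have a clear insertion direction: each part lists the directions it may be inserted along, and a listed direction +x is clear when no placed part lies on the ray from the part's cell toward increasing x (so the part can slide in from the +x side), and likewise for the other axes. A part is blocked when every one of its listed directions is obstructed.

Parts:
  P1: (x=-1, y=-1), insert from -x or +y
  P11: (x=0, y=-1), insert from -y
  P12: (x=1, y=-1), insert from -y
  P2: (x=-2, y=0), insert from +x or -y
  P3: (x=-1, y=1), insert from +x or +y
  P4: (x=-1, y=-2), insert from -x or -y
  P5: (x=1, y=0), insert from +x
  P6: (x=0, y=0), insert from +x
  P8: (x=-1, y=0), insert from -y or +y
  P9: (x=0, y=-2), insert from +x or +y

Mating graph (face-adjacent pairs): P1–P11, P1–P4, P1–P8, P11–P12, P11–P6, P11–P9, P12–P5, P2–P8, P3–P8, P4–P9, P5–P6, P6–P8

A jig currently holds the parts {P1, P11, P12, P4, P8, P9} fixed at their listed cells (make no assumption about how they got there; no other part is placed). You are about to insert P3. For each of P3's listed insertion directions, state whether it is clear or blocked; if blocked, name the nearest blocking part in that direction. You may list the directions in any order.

+x: ray from P3(-1, 1) has no placed part ⇒ clear
+y: ray from P3(-1, 1) has no placed part ⇒ clear

+x: clear; +y: clear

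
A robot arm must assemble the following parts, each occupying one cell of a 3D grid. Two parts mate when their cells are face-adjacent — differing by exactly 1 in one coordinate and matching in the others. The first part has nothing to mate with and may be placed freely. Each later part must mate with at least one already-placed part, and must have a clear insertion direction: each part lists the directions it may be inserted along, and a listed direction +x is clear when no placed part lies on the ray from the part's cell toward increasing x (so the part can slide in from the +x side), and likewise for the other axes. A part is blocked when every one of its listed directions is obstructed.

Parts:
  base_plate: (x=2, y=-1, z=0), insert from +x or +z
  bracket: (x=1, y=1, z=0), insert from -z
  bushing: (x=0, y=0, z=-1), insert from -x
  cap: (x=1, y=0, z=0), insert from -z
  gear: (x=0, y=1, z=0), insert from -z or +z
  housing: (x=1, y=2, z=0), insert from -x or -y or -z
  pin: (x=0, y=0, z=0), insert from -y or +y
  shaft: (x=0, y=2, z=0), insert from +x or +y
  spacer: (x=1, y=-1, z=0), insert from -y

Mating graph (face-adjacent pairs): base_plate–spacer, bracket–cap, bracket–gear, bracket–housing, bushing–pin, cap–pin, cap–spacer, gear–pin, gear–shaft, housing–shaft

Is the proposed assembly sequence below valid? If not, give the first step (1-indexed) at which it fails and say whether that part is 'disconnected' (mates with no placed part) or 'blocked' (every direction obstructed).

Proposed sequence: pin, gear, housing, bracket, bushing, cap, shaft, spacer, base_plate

Invalid at step 3 (disconnected)

1. pin@(0, 0, 0) [-y clear] — {pin}
2. gear@(0, 1, 0) [-z clear] — {gear, pin}
3. housing@(1, 2, 0) — no placed neighbour ⇒ disconnected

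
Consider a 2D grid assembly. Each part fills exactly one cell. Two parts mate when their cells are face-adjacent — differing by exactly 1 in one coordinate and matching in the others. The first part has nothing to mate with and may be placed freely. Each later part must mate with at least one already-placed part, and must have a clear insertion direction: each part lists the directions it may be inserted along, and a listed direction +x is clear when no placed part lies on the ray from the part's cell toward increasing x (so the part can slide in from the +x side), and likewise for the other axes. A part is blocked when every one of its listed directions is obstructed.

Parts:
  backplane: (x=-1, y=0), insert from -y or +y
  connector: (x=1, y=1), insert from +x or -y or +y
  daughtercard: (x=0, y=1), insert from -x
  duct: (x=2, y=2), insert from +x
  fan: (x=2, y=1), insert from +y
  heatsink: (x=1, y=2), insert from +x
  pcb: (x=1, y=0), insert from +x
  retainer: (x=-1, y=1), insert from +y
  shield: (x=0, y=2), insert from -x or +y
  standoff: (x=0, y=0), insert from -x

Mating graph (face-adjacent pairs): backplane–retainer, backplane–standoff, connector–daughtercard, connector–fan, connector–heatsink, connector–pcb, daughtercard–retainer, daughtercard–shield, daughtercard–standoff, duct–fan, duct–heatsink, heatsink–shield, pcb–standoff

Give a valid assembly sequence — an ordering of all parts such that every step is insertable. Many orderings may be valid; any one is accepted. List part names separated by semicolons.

daughtercard; standoff; shield; connector; backplane; fan; pcb; retainer; heatsink; duct

1. daughtercard@(0, 1) [-x clear] — {daughtercard}
2. standoff@(0, 0) [-x clear] — {daughtercard, standoff}
3. shield@(0, 2) [-x clear] — {daughtercard, shield, standoff}
4. connector@(1, 1) [+x clear] — {connector, daughtercard, shield, standoff}
5. backplane@(-1, 0) [-y clear] — {backplane, connector, daughtercard, shield, standoff}
6. fan@(2, 1) [+y clear] — {backplane, connector, daughtercard, fan, shield, standoff}
7. pcb@(1, 0) [+x clear] — {backplane, connector, daughtercard, fan, pcb, shield, standoff}
8. retainer@(-1, 1) [+y clear] — {backplane, connector, daughtercard, fan, pcb, retainer, shield, standoff}
9. heatsink@(1, 2) [+x clear] — {backplane, connector, daughtercard, fan, heatsink, pcb, retainer, shield, standoff}
10. duct@(2, 2) [+x clear] — {backplane, connector, daughtercard, duct, fan, heatsink, pcb, retainer, shield, standoff}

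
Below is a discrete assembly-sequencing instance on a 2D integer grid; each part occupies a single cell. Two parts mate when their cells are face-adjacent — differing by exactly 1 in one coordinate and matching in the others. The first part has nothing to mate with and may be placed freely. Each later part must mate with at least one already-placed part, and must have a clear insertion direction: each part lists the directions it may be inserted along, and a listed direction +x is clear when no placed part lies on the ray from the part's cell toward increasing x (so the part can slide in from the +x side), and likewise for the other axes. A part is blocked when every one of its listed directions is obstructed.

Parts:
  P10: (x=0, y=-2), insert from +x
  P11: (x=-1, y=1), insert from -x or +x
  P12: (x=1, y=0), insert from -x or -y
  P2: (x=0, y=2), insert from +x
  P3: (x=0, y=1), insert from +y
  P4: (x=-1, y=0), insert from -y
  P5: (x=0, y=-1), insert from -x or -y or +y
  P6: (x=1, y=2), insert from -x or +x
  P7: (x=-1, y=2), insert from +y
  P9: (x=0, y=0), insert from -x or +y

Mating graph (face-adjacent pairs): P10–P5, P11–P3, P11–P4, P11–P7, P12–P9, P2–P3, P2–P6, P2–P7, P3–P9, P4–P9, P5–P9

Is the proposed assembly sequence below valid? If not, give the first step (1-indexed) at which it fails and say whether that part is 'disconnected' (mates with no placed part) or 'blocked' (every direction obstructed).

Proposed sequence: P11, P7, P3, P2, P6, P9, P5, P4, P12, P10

1. P11@(-1, 1) [-x clear] — {P11}
2. P7@(-1, 2) [+y clear] — {P11, P7}
3. P3@(0, 1) [+y clear] — {P11, P3, P7}
4. P2@(0, 2) [+x clear] — {P11, P2, P3, P7}
5. P6@(1, 2) [+x clear] — {P11, P2, P3, P6, P7}
6. P9@(0, 0) [-x clear] — {P11, P2, P3, P6, P7, P9}
7. P5@(0, -1) [-x clear] — {P11, P2, P3, P5, P6, P7, P9}
8. P4@(-1, 0) [-y clear] — {P11, P2, P3, P4, P5, P6, P7, P9}
9. P12@(1, 0) [-y clear] — {P11, P12, P2, P3, P4, P5, P6, P7, P9}
10. P10@(0, -2) [+x clear] — {P10, P11, P12, P2, P3, P4, P5, P6, P7, P9}

Valid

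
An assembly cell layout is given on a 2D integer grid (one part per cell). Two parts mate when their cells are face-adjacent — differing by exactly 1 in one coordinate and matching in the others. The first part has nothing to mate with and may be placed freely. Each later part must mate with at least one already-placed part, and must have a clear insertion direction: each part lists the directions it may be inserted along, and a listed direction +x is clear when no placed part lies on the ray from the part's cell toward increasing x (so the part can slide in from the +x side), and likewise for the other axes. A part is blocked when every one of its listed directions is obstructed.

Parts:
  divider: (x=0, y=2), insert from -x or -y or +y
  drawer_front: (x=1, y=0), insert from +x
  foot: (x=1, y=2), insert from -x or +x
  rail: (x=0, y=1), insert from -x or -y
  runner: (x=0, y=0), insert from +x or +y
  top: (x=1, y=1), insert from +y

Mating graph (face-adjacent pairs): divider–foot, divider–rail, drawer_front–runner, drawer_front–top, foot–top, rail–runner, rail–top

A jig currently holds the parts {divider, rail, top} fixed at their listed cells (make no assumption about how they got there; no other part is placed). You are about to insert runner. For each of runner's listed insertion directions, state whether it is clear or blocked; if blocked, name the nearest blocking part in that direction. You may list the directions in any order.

+x: ray from runner(0, 0) has no placed part ⇒ clear
+y: nearest on ray is rail@(0, 1) ⇒ blocked

+x: clear; +y: blocked by rail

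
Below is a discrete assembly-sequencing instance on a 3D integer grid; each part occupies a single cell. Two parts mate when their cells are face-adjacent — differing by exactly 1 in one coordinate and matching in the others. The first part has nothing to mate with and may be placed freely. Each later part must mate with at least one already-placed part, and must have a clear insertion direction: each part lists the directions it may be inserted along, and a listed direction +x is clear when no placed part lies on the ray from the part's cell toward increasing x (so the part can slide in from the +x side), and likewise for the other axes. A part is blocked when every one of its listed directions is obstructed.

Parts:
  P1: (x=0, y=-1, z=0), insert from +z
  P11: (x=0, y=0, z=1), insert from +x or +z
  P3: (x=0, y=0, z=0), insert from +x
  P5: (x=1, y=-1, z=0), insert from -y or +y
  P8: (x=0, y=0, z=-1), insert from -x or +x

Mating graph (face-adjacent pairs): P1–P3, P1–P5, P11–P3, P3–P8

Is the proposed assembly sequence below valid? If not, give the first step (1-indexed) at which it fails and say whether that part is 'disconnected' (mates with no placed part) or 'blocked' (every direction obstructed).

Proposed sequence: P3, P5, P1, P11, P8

Invalid at step 2 (disconnected)

1. P3@(0, 0, 0) [+x clear] — {P3}
2. P5@(1, -1, 0) — no placed neighbour ⇒ disconnected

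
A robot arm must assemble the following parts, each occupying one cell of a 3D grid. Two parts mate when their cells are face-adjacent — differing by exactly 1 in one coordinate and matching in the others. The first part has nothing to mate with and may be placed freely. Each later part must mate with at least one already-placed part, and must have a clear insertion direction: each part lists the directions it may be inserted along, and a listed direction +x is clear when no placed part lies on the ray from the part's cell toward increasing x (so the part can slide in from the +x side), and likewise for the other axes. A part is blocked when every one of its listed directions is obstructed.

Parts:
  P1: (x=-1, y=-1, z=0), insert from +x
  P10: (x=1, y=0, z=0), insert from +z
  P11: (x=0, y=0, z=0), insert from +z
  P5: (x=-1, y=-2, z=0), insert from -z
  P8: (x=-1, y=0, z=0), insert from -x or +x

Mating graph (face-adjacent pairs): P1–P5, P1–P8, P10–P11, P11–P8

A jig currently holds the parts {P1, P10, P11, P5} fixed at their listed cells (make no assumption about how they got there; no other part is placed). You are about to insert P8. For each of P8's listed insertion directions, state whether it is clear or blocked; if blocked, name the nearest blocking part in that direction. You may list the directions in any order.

+x: blocked by P11; -x: clear

-x: ray from P8(-1, 0, 0) has no placed part ⇒ clear
+x: nearest on ray is P11@(0, 0, 0) ⇒ blocked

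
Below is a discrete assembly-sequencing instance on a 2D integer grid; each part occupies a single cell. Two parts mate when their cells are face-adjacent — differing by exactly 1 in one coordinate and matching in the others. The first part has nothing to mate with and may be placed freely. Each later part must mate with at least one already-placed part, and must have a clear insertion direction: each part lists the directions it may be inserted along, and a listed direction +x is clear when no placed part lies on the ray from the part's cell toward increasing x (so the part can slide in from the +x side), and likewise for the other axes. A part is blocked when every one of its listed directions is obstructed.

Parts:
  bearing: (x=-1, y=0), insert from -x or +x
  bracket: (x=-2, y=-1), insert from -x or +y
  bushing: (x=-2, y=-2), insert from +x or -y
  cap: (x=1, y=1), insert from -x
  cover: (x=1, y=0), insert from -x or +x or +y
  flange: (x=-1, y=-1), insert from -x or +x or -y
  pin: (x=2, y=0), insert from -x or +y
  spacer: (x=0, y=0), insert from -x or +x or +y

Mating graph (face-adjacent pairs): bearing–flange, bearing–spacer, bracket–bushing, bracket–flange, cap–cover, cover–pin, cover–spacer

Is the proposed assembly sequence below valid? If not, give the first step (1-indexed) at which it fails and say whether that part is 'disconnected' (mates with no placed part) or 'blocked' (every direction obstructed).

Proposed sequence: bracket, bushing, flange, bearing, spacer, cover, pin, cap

1. bracket@(-2, -1) [-x clear] — {bracket}
2. bushing@(-2, -2) [+x clear] — {bracket, bushing}
3. flange@(-1, -1) [+x clear] — {bracket, bushing, flange}
4. bearing@(-1, 0) [-x clear] — {bearing, bracket, bushing, flange}
5. spacer@(0, 0) [+x clear] — {bearing, bracket, bushing, flange, spacer}
6. cover@(1, 0) [+x clear] — {bearing, bracket, bushing, cover, flange, spacer}
7. pin@(2, 0) [+y clear] — {bearing, bracket, bushing, cover, flange, pin, spacer}
8. cap@(1, 1) [-x clear] — {bearing, bracket, bushing, cap, cover, flange, pin, spacer}

Valid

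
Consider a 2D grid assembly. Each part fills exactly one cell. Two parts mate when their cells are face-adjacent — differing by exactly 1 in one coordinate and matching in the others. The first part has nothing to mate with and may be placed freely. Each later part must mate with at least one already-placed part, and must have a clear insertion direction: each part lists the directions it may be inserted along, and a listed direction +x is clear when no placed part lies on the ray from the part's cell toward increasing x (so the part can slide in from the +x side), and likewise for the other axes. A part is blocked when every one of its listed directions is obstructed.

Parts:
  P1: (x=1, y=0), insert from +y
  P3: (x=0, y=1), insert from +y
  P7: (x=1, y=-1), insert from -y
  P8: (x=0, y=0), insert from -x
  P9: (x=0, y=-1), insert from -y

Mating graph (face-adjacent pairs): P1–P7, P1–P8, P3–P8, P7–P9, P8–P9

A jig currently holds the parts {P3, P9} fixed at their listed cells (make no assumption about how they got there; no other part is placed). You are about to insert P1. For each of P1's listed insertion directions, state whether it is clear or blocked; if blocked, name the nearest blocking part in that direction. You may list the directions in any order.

+y: clear

+y: ray from P1(1, 0) has no placed part ⇒ clear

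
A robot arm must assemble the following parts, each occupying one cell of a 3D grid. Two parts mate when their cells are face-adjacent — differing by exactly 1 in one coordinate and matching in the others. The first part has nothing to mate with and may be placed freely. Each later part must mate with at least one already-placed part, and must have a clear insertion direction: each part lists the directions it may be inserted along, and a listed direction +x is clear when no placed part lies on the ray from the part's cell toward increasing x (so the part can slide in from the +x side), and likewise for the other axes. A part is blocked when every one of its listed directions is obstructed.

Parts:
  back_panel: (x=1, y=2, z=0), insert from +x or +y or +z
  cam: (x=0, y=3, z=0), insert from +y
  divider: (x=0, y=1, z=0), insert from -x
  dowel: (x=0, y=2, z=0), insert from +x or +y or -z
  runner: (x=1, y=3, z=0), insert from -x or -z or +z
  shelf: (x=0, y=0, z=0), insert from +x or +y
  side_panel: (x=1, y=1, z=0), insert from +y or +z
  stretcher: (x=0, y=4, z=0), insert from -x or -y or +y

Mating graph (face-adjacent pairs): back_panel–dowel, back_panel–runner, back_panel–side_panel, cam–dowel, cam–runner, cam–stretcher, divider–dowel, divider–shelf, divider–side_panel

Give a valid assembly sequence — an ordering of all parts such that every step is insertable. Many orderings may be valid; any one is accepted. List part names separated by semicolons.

shelf; divider; side_panel; back_panel; dowel; cam; stretcher; runner

1. shelf@(0, 0, 0) [+x clear] — {shelf}
2. divider@(0, 1, 0) [-x clear] — {divider, shelf}
3. side_panel@(1, 1, 0) [+y clear] — {divider, shelf, side_panel}
4. back_panel@(1, 2, 0) [+x clear] — {back_panel, divider, shelf, side_panel}
5. dowel@(0, 2, 0) [+y clear] — {back_panel, divider, dowel, shelf, side_panel}
6. cam@(0, 3, 0) [+y clear] — {back_panel, cam, divider, dowel, shelf, side_panel}
7. stretcher@(0, 4, 0) [-x clear] — {back_panel, cam, divider, dowel, shelf, side_panel, stretcher}
8. runner@(1, 3, 0) [-z clear] — {back_panel, cam, divider, dowel, runner, shelf, side_panel, stretcher}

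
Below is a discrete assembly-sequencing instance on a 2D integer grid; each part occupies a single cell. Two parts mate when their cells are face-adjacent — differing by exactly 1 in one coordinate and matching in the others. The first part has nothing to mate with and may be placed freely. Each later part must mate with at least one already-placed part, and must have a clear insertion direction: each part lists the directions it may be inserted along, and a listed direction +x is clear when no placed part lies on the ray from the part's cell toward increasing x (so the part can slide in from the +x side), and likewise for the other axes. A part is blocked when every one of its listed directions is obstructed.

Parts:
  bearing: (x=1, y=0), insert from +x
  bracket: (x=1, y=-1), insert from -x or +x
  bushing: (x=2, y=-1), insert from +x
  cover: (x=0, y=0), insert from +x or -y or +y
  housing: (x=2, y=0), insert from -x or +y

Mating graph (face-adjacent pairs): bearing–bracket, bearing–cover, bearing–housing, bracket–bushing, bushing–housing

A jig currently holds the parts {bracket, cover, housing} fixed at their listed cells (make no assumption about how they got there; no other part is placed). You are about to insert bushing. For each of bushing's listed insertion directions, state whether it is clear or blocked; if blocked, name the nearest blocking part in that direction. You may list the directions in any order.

+x: ray from bushing(2, -1) has no placed part ⇒ clear

+x: clear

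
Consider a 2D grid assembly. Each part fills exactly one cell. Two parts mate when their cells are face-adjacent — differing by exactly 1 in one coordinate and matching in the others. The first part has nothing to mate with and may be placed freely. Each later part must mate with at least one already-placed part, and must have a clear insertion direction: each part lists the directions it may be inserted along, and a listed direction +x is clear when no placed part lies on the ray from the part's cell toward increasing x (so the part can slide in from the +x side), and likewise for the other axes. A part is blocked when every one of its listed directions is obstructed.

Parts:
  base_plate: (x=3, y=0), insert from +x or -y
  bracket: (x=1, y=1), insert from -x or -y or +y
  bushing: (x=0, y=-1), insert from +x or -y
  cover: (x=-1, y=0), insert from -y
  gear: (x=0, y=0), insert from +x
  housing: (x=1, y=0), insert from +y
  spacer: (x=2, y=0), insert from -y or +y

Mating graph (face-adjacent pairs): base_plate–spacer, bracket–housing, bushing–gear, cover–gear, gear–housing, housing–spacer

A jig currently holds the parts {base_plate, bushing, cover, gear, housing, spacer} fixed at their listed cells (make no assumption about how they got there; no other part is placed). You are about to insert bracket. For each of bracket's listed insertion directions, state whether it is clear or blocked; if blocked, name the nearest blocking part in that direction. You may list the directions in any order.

+y: clear; -x: clear; -y: blocked by housing

-x: ray from bracket(1, 1) has no placed part ⇒ clear
-y: nearest on ray is housing@(1, 0) ⇒ blocked
+y: ray from bracket(1, 1) has no placed part ⇒ clear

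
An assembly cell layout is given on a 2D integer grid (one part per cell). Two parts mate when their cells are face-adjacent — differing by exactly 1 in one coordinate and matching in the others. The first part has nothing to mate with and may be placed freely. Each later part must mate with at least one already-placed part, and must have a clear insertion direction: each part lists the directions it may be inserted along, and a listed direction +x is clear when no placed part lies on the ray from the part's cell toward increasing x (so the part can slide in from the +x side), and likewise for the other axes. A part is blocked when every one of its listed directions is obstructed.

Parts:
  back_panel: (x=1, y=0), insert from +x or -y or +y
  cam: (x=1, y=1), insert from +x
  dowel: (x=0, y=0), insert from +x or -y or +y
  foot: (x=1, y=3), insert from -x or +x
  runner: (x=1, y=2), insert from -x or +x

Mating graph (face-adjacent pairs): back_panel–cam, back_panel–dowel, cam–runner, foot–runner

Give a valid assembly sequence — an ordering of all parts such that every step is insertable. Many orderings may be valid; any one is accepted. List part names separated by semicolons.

cam; runner; foot; back_panel; dowel

1. cam@(1, 1) [+x clear] — {cam}
2. runner@(1, 2) [-x clear] — {cam, runner}
3. foot@(1, 3) [-x clear] — {cam, foot, runner}
4. back_panel@(1, 0) [+x clear] — {back_panel, cam, foot, runner}
5. dowel@(0, 0) [-y clear] — {back_panel, cam, dowel, foot, runner}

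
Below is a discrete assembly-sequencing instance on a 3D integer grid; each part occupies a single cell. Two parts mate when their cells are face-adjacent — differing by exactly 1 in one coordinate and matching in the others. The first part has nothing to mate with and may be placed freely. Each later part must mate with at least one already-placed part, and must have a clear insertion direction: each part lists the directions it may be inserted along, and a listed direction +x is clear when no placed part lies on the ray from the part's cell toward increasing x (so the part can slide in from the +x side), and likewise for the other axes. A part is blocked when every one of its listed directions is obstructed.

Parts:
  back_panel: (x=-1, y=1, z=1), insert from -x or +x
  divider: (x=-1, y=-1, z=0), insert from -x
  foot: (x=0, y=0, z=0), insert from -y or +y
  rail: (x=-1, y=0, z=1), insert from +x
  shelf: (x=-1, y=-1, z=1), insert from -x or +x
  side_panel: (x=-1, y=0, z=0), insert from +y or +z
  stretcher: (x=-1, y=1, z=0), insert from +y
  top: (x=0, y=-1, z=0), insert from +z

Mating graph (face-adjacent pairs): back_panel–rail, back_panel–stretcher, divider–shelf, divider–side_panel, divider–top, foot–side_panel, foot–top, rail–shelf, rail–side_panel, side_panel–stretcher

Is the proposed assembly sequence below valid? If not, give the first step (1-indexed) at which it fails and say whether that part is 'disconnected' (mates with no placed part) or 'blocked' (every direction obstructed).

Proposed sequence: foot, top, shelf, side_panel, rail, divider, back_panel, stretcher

1. foot@(0, 0, 0) [-y clear] — {foot}
2. top@(0, -1, 0) [+z clear] — {foot, top}
3. shelf@(-1, -1, 1) — no placed neighbour ⇒ disconnected

Invalid at step 3 (disconnected)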